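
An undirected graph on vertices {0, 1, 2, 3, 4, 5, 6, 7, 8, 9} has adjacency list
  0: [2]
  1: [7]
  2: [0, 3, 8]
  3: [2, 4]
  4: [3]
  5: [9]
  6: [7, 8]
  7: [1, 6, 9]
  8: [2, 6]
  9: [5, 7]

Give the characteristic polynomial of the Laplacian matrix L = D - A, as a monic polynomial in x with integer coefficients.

Reading degrees in the order [0, 1, 2, 3, 4, 5, 6, 7, 8, 9] gives [1, 1, 3, 2, 1, 1, 2, 3, 2, 2]; set D = diag(1, 1, 3, 2, 1, 1, 2, 3, 2, 2) and form L = D - A. L has integer entries, so p(x) = det(xI - L) has integer coefficients. Expanding the determinant yields x^10 - 18x^9 + 134x^8 - 536x^7 + 1254x^6 - 1752x^5 + 1434x^4 - 648x^3 + 141x^2 - 10x. The constant term is 0 because L is singular (the all-ones vector lies in its kernel). The largest eigenvalue, 4.4458, is at most the vertex count 10.

x^10 - 18x^9 + 134x^8 - 536x^7 + 1254x^6 - 1752x^5 + 1434x^4 - 648x^3 + 141x^2 - 10x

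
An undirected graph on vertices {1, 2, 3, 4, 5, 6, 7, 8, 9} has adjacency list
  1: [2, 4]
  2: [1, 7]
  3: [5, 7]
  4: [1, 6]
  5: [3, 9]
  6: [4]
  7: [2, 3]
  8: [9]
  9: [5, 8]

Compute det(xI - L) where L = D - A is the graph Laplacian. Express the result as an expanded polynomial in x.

Each diagonal entry of L is the vertex degree and each off-diagonal entry is -1 where an edge is present, 0 otherwise; in the order [1, 2, 3, 4, 5, 6, 7, 8, 9] the diagonal is [2, 2, 2, 2, 2, 1, 2, 1, 2]. L has integer entries, so p(x) = det(xI - L) has integer coefficients. Expanding the determinant yields x^9 - 16x^8 + 105x^7 - 364x^6 + 715x^5 - 792x^4 + 462x^3 - 120x^2 + 9x. Since p(0) = det(-L) = 0, x divides p(x). By the matrix-tree theorem the graph has (1/9) * product of the nonzero eigenvalues = 1 spanning tree.

x^9 - 16x^8 + 105x^7 - 364x^6 + 715x^5 - 792x^4 + 462x^3 - 120x^2 + 9x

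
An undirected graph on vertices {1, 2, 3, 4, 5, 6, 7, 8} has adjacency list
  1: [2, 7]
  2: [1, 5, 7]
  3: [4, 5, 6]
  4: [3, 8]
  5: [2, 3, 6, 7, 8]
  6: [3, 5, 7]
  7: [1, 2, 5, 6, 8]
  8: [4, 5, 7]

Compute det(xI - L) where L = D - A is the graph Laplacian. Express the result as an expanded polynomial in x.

Each diagonal entry of L is the vertex degree and each off-diagonal entry is -1 where an edge is present, 0 otherwise; in the order [1, 2, 3, 4, 5, 6, 7, 8] the diagonal is [2, 3, 3, 2, 5, 3, 5, 3]. Computing det(xI - L) by cofactor expansion (or equivalently via sum-over-permutations) gives x^8 - 26x^7 + 278x^6 - 1578x^5 + 5111x^4 - 9386x^3 + 8965x^2 - 3384x. Since p(0) = det(-L) = 0, x divides p(x). The eigenvalues sum to 26, which equals trace(L) = 2|E|. There is one zero in the spectrum, matching the 1 component.

x^8 - 26x^7 + 278x^6 - 1578x^5 + 5111x^4 - 9386x^3 + 8965x^2 - 3384x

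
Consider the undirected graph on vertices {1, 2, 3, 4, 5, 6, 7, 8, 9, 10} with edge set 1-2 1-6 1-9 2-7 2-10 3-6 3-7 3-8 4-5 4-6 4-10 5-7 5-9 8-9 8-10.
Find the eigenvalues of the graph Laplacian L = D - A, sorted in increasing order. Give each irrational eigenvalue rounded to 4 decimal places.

Reading degrees in the order [1, 2, 3, 4, 5, 6, 7, 8, 9, 10] gives [3, 3, 3, 3, 3, 3, 3, 3, 3, 3]; set D = diag(3, 3, 3, 3, 3, 3, 3, 3, 3, 3) and form L = D - A. L is symmetric positive semidefinite, so every eigenvalue is real and nonnegative. By the matrix-tree theorem the graph has (1/10) * product of the nonzero eigenvalues = 2000 spanning trees.

[0, 2, 2, 2, 2, 2, 5, 5, 5, 5]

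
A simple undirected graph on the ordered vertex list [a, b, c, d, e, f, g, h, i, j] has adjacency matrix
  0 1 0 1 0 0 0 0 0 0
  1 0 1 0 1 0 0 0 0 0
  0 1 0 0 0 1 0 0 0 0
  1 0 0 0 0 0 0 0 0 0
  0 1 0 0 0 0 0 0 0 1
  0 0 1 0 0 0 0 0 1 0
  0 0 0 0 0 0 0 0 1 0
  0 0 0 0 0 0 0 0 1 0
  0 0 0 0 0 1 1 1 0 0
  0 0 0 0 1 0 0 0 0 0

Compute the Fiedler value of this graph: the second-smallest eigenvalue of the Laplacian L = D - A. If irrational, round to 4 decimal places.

Reading degrees in the order [a, b, c, d, e, f, g, h, i, j] gives [2, 3, 2, 1, 2, 2, 1, 1, 3, 1]; set D = diag(2, 3, 2, 1, 2, 2, 1, 1, 3, 1) and form L = D - A. The sorted Laplacian eigenvalues are [0, 0.1392, 0.3820, 0.8299, 1, 1.7459, 2.6180, 2.6889, 4.1149, 4.4812]; the algebraic connectivity is the second entry, 0.1392.

0.1392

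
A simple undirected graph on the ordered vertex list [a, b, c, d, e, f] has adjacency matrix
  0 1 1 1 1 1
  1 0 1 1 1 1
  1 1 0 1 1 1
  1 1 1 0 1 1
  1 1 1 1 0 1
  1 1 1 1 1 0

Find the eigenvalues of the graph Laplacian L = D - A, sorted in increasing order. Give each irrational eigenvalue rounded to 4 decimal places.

Each diagonal entry of L is the vertex degree and each off-diagonal entry is -1 where an edge is present, 0 otherwise; in the order [a, b, c, d, e, f] the diagonal is [5, 5, 5, 5, 5, 5]. Diagonalising L (or applying a numerical eigensolver to the 6x6 matrix) gives the spectrum above. The single zero eigenvalue shows the graph is connected. The eigenvalues sum to 30, which equals trace(L) = 2|E|.

[0, 6, 6, 6, 6, 6]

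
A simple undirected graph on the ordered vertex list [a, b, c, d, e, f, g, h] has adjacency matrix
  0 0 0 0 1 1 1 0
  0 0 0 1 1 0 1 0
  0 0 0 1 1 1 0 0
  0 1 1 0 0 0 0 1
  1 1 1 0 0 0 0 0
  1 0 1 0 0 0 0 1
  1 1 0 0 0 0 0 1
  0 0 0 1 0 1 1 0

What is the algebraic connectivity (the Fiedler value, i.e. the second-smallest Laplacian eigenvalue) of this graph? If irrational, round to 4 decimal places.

Reading degrees in the order [a, b, c, d, e, f, g, h] gives [3, 3, 3, 3, 3, 3, 3, 3]; set D = diag(3, 3, 3, 3, 3, 3, 3, 3) and form L = D - A. Computing the eigenvalues of L and sorting gives [0, 2, 2, 2, 4, 4, 4, 6]. The Fiedler value lambda_2 = 2 is strictly positive, so the graph is connected. By the matrix-tree theorem the graph has (1/8) * product of the nonzero eigenvalues = 384 spanning trees. The eigenvalues sum to 24, which equals trace(L) = 2|E|.

2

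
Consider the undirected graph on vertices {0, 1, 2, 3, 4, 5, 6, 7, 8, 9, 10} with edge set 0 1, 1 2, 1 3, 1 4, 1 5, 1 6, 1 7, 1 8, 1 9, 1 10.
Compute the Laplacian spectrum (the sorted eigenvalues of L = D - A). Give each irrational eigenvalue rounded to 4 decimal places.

Reading degrees in the order [0, 1, 2, 3, 4, 5, 6, 7, 8, 9, 10] gives [1, 10, 1, 1, 1, 1, 1, 1, 1, 1, 1]; set D = diag(1, 10, 1, 1, 1, 1, 1, 1, 1, 1, 1) and form L = D - A. Diagonalising L (or applying a numerical eigensolver to the 11x11 matrix) gives the spectrum above. By the matrix-tree theorem the graph has (1/11) * product of the nonzero eigenvalues = 1 spanning tree.

[0, 1, 1, 1, 1, 1, 1, 1, 1, 1, 11]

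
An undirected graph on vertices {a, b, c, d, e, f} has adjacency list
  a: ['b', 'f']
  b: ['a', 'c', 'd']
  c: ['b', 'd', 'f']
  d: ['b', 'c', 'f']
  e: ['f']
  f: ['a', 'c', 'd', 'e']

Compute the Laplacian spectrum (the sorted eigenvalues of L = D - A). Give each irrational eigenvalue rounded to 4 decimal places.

[0, 0.9139, 2, 3.5720, 4, 5.5141]

Reading degrees in the order [a, b, c, d, e, f] gives [2, 3, 3, 3, 1, 4]; set D = diag(2, 3, 3, 3, 1, 4) and form L = D - A. L is symmetric positive semidefinite, so every eigenvalue is real and nonnegative. There is one zero in the spectrum, matching the 1 component.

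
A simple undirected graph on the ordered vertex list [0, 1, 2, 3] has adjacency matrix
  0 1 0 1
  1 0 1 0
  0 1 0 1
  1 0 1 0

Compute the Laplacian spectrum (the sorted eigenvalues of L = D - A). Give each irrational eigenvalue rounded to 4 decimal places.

[0, 2, 2, 4]

Each diagonal entry of L is the vertex degree and each off-diagonal entry is -1 where an edge is present, 0 otherwise; in the order [0, 1, 2, 3] the diagonal is [2, 2, 2, 2]. Diagonalising L (or applying a numerical eigensolver to the 4x4 matrix) gives the spectrum above.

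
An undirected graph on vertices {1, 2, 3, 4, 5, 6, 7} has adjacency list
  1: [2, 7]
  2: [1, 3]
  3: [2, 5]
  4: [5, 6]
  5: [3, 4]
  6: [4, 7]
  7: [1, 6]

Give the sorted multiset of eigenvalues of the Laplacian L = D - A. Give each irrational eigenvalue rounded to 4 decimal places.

Each diagonal entry of L is the vertex degree and each off-diagonal entry is -1 where an edge is present, 0 otherwise; in the order [1, 2, 3, 4, 5, 6, 7] the diagonal is [2, 2, 2, 2, 2, 2, 2]. L is symmetric positive semidefinite, so every eigenvalue is real and nonnegative. The single zero eigenvalue shows the graph is connected. The largest eigenvalue, 3.8019, is at most the vertex count 7.

[0, 0.7530, 0.7530, 2.4450, 2.4450, 3.8019, 3.8019]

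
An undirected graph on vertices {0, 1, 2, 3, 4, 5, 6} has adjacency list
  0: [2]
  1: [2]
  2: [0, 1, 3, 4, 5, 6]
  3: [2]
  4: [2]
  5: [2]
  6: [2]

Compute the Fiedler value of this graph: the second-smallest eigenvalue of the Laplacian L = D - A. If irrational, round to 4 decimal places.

1

Reading degrees in the order [0, 1, 2, 3, 4, 5, 6] gives [1, 1, 6, 1, 1, 1, 1]; set D = diag(1, 1, 6, 1, 1, 1, 1) and form L = D - A. The smallest Laplacian eigenvalue is always 0. The next one, lambda_2 = 1, measures how hard the graph is to disconnect: larger values mean better connectivity. By the matrix-tree theorem the graph has (1/7) * product of the nonzero eigenvalues = 1 spanning tree.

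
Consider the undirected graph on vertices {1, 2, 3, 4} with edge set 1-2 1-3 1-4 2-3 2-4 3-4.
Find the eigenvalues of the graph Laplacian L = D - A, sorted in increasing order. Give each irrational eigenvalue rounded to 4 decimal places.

Reading degrees in the order [1, 2, 3, 4] gives [3, 3, 3, 3]; set D = diag(3, 3, 3, 3) and form L = D - A. Diagonalising L (or applying a numerical eigensolver to the 4x4 matrix) gives the spectrum above. The single zero eigenvalue shows the graph is connected. The eigenvalues sum to 12, which equals trace(L) = 2|E|.

[0, 4, 4, 4]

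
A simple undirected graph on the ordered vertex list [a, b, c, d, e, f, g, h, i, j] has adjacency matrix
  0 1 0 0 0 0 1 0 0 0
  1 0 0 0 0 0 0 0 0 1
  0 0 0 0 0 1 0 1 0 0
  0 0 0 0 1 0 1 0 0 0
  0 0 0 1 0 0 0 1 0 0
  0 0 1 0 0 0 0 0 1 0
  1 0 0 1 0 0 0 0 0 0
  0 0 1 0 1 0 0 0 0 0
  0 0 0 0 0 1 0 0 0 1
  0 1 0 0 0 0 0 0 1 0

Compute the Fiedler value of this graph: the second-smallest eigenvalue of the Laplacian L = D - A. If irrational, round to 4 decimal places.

0.3820

Reading degrees in the order [a, b, c, d, e, f, g, h, i, j] gives [2, 2, 2, 2, 2, 2, 2, 2, 2, 2]; set D = diag(2, 2, 2, 2, 2, 2, 2, 2, 2, 2) and form L = D - A. The sorted Laplacian eigenvalues are [0, 0.3820, 0.3820, 1.3820, 1.3820, 2.6180, 2.6180, 3.6180, 3.6180, 4]; the algebraic connectivity is the second entry, 0.3820. The eigenvalues sum to 20, which equals trace(L) = 2|E|.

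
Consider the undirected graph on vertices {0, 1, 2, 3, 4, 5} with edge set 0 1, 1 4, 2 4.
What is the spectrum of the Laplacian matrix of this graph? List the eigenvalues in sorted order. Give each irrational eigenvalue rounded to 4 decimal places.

Each diagonal entry of L is the vertex degree and each off-diagonal entry is -1 where an edge is present, 0 otherwise; in the order [0, 1, 2, 3, 4, 5] the diagonal is [1, 2, 1, 0, 2, 0]. L is symmetric positive semidefinite, so every eigenvalue is real and nonnegative. The 3 zero eigenvalues correspond to the 3 connected components. The largest eigenvalue, 3.4142, is at most the vertex count 6.

[0, 0, 0, 0.5858, 2, 3.4142]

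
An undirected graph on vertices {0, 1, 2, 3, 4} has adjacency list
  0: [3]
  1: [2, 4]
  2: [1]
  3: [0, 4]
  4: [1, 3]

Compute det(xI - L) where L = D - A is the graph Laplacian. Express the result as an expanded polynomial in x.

x^5 - 8x^4 + 21x^3 - 20x^2 + 5x

Reading degrees in the order [0, 1, 2, 3, 4] gives [1, 2, 1, 2, 2]; set D = diag(1, 2, 1, 2, 2) and form L = D - A. L has integer entries, so p(x) = det(xI - L) has integer coefficients. Expanding the determinant yields x^5 - 8x^4 + 21x^3 - 20x^2 + 5x. Since p(0) = det(-L) = 0, x divides p(x). There is one zero in the spectrum, matching the 1 component.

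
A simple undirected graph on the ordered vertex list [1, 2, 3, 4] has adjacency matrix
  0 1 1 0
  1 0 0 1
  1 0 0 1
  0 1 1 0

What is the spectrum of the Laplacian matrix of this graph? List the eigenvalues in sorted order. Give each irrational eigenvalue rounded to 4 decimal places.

[0, 2, 2, 4]

Reading degrees in the order [1, 2, 3, 4] gives [2, 2, 2, 2]; set D = diag(2, 2, 2, 2) and form L = D - A. Diagonalising L (or applying a numerical eigensolver to the 4x4 matrix) gives the spectrum above. The largest eigenvalue, 4, is at most the vertex count 4.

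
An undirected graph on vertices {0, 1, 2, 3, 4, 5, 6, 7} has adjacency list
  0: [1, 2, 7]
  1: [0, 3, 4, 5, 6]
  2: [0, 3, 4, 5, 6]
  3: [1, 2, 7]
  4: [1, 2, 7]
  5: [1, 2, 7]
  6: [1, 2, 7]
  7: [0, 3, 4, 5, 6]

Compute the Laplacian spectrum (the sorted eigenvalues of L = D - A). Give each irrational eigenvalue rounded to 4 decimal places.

[0, 3, 3, 3, 3, 5, 5, 8]

With the vertex order [0, 1, 2, 3, 4, 5, 6, 7], the degrees are [3, 5, 5, 3, 3, 3, 3, 5], giving D = diag(3, 5, 5, 3, 3, 3, 3, 5) and L = D - A. Diagonalising L (or applying a numerical eigensolver to the 8x8 matrix) gives the spectrum above. The largest eigenvalue, 8, is at most the vertex count 8. By the matrix-tree theorem the graph has (1/8) * product of the nonzero eigenvalues = 2025 spanning trees.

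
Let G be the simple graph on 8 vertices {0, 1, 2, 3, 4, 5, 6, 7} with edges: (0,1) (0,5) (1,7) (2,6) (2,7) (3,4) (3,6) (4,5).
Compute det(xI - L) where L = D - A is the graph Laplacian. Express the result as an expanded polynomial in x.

x^8 - 16x^7 + 104x^6 - 352x^5 + 660x^4 - 672x^3 + 336x^2 - 64x

Each diagonal entry of L is the vertex degree and each off-diagonal entry is -1 where an edge is present, 0 otherwise; in the order [0, 1, 2, 3, 4, 5, 6, 7] the diagonal is [2, 2, 2, 2, 2, 2, 2, 2]. Computing det(xI - L) by cofactor expansion (or equivalently via sum-over-permutations) gives x^8 - 16x^7 + 104x^6 - 352x^5 + 660x^4 - 672x^3 + 336x^2 - 64x. Since p(0) = det(-L) = 0, x divides p(x). The largest eigenvalue, 4, is at most the vertex count 8. There is one zero in the spectrum, matching the 1 component.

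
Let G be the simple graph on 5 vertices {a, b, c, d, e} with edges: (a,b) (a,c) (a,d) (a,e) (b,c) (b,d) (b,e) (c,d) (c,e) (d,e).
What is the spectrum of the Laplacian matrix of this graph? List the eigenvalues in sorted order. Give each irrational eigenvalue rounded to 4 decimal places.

[0, 5, 5, 5, 5]

Each diagonal entry of L is the vertex degree and each off-diagonal entry is -1 where an edge is present, 0 otherwise; in the order [a, b, c, d, e] the diagonal is [4, 4, 4, 4, 4]. L is symmetric positive semidefinite, so every eigenvalue is real and nonnegative. The single zero eigenvalue shows the graph is connected. The eigenvalues sum to 20, which equals trace(L) = 2|E|.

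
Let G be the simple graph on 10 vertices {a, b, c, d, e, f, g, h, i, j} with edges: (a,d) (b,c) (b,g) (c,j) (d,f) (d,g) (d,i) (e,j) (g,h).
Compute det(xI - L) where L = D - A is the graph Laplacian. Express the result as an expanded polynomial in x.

Reading degrees in the order [a, b, c, d, e, f, g, h, i, j] gives [1, 2, 2, 4, 1, 1, 3, 1, 1, 2]; set D = diag(1, 2, 2, 4, 1, 1, 3, 1, 1, 2) and form L = D - A. L has integer entries, so p(x) = det(xI - L) has integer coefficients. Expanding the determinant yields x^10 - 18x^9 + 132x^8 - 514x^7 + 1163x^6 - 1576x^5 + 1270x^4 - 578x^3 + 130x^2 - 10x. Since p(0) = det(-L) = 0, x divides p(x). The eigenvalues sum to 18, which equals trace(L) = 2|E|.

x^10 - 18x^9 + 132x^8 - 514x^7 + 1163x^6 - 1576x^5 + 1270x^4 - 578x^3 + 130x^2 - 10x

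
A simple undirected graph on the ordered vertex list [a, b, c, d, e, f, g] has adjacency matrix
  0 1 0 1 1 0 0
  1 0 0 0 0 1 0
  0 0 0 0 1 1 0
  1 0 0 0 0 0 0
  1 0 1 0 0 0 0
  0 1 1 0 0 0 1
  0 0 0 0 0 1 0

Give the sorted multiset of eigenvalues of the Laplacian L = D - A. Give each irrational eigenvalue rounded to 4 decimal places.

Reading degrees in the order [a, b, c, d, e, f, g] gives [3, 2, 2, 1, 2, 3, 1]; set D = diag(3, 2, 2, 1, 2, 3, 1) and form L = D - A. The multiplicity of 0 as a Laplacian eigenvalue equals the number of connected components. The eigenvalues sum to 14, which equals trace(L) = 2|E|.

[0, 0.5188, 1, 1.5858, 2.3111, 4.1701, 4.4142]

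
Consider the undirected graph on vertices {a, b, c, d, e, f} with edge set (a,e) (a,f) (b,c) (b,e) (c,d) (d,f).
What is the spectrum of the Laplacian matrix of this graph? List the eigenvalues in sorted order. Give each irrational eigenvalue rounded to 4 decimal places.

[0, 1, 1, 3, 3, 4]

Each diagonal entry of L is the vertex degree and each off-diagonal entry is -1 where an edge is present, 0 otherwise; in the order [a, b, c, d, e, f] the diagonal is [2, 2, 2, 2, 2, 2]. Diagonalising L (or applying a numerical eigensolver to the 6x6 matrix) gives the spectrum above. The single zero eigenvalue shows the graph is connected. The eigenvalues sum to 12, which equals trace(L) = 2|E|.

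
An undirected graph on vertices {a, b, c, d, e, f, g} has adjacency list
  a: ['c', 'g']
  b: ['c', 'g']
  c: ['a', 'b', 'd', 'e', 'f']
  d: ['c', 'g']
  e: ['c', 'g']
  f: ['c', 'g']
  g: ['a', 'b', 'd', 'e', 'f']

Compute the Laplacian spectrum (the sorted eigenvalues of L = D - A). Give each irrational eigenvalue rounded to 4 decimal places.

Reading degrees in the order [a, b, c, d, e, f, g] gives [2, 2, 5, 2, 2, 2, 5]; set D = diag(2, 2, 5, 2, 2, 2, 5) and form L = D - A. Since every row of L sums to 0, the all-ones vector is in the kernel and 0 is an eigenvalue. The single zero eigenvalue shows the graph is connected. There is one zero in the spectrum, matching the 1 component.

[0, 2, 2, 2, 2, 5, 7]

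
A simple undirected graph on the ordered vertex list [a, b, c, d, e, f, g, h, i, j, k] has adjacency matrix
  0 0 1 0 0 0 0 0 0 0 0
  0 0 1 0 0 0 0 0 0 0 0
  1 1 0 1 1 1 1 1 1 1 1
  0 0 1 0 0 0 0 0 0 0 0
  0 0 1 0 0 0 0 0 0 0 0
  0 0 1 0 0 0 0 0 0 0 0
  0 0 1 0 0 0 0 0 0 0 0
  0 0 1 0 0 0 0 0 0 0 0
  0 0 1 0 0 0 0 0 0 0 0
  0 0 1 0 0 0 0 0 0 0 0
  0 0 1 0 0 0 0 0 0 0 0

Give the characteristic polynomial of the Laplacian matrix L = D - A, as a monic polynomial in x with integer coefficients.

x^11 - 20x^10 + 135x^9 - 480x^8 + 1050x^7 - 1512x^6 + 1470x^5 - 960x^4 + 405x^3 - 100x^2 + 11x

Reading degrees in the order [a, b, c, d, e, f, g, h, i, j, k] gives [1, 1, 10, 1, 1, 1, 1, 1, 1, 1, 1]; set D = diag(1, 1, 10, 1, 1, 1, 1, 1, 1, 1, 1) and form L = D - A. The eigenvalues of L are [0, 1, 1, 1, 1, 1, 1, 1, 1, 1, 11]; the characteristic polynomial is the product of (x - lambda_i), which multiplies out to x^11 - 20x^10 + 135x^9 - 480x^8 + 1050x^7 - 1512x^6 + 1470x^5 - 960x^4 + 405x^3 - 100x^2 + 11x. The constant term is 0 because L is singular (the all-ones vector lies in its kernel). The largest eigenvalue, 11, is at most the vertex count 11.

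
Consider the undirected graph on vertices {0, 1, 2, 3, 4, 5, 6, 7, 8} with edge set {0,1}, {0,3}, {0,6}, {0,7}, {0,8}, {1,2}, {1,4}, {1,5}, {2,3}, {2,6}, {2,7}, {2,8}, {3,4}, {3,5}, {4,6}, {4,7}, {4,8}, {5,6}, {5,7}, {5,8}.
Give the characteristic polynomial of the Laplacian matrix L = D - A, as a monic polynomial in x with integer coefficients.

x^9 - 40x^8 + 690x^7 - 6720x^6 + 40485x^5 - 154704x^4 + 366560x^3 - 492800x^2 + 288000x

Reading degrees in the order [0, 1, 2, 3, 4, 5, 6, 7, 8] gives [5, 4, 5, 4, 5, 5, 4, 4, 4]; set D = diag(5, 4, 5, 4, 5, 5, 4, 4, 4) and form L = D - A. L has integer entries, so p(x) = det(xI - L) has integer coefficients. Expanding the determinant yields x^9 - 40x^8 + 690x^7 - 6720x^6 + 40485x^5 - 154704x^4 + 366560x^3 - 492800x^2 + 288000x. Since p(0) = det(-L) = 0, x divides p(x). There is one zero in the spectrum, matching the 1 component.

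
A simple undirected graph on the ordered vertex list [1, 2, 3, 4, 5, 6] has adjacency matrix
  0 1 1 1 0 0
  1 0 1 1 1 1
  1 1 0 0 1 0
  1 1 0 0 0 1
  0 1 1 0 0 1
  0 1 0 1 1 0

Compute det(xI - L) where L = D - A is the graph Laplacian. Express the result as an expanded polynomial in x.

x^6 - 20x^5 + 155x^4 - 580x^3 + 1045x^2 - 726x

Each diagonal entry of L is the vertex degree and each off-diagonal entry is -1 where an edge is present, 0 otherwise; in the order [1, 2, 3, 4, 5, 6] the diagonal is [3, 5, 3, 3, 3, 3]. L has integer entries, so p(x) = det(xI - L) has integer coefficients. Expanding the determinant yields x^6 - 20x^5 + 155x^4 - 580x^3 + 1045x^2 - 726x. Since p(0) = det(-L) = 0, x divides p(x). The largest eigenvalue, 6, is at most the vertex count 6.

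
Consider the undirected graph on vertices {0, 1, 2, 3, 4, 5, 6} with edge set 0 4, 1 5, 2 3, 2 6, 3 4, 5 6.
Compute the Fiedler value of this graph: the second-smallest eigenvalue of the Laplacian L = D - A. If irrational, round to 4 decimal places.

Reading degrees in the order [0, 1, 2, 3, 4, 5, 6] gives [1, 1, 2, 2, 2, 2, 2]; set D = diag(1, 1, 2, 2, 2, 2, 2) and form L = D - A. Computing the eigenvalues of L and sorting gives [0, 0.1981, 0.7530, 1.5550, 2.4450, 3.2470, 3.8019]. The Fiedler value lambda_2 = 0.1981 is strictly positive, so the graph is connected. By the matrix-tree theorem the graph has (1/7) * product of the nonzero eigenvalues = 1 spanning tree. There is one zero in the spectrum, matching the 1 component.

0.1981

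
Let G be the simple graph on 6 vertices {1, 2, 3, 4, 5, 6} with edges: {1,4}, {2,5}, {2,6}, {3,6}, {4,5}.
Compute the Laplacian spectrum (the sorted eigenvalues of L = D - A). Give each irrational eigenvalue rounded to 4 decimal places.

[0, 0.2679, 1, 2, 3, 3.7321]

Reading degrees in the order [1, 2, 3, 4, 5, 6] gives [1, 2, 1, 2, 2, 2]; set D = diag(1, 2, 1, 2, 2, 2) and form L = D - A. L is symmetric positive semidefinite, so every eigenvalue is real and nonnegative. There is one zero in the spectrum, matching the 1 component. The eigenvalues sum to 10, which equals trace(L) = 2|E|.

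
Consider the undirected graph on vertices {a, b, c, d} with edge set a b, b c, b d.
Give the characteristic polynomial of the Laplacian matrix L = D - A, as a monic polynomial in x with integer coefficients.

Reading degrees in the order [a, b, c, d] gives [1, 3, 1, 1]; set D = diag(1, 3, 1, 1) and form L = D - A. Computing det(xI - L) by cofactor expansion (or equivalently via sum-over-permutations) gives x^4 - 6x^3 + 9x^2 - 4x. The constant term is 0 because L is singular (the all-ones vector lies in its kernel).

x^4 - 6x^3 + 9x^2 - 4x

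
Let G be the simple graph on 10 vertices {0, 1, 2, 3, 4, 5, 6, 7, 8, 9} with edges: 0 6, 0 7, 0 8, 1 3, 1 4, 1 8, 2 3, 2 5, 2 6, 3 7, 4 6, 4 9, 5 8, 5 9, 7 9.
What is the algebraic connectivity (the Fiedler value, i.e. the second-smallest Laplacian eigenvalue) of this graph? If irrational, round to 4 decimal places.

2

With the vertex order [0, 1, 2, 3, 4, 5, 6, 7, 8, 9], the degrees are [3, 3, 3, 3, 3, 3, 3, 3, 3, 3], giving D = diag(3, 3, 3, 3, 3, 3, 3, 3, 3, 3) and L = D - A. Computing the eigenvalues of L and sorting gives [0, 2, 2, 2, 2, 2, 5, 5, 5, 5]. The Fiedler value lambda_2 = 2 is strictly positive, so the graph is connected. The largest eigenvalue, 5, is at most the vertex count 10.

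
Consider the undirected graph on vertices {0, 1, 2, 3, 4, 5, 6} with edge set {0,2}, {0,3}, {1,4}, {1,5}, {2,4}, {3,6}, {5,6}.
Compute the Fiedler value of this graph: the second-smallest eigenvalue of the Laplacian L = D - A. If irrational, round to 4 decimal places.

Reading degrees in the order [0, 1, 2, 3, 4, 5, 6] gives [2, 2, 2, 2, 2, 2, 2]; set D = diag(2, 2, 2, 2, 2, 2, 2) and form L = D - A. The sorted Laplacian eigenvalues are [0, 0.7530, 0.7530, 2.4450, 2.4450, 3.8019, 3.8019]; the algebraic connectivity is the second entry, 0.7530. By the matrix-tree theorem the graph has (1/7) * product of the nonzero eigenvalues = 7 spanning trees.

0.7530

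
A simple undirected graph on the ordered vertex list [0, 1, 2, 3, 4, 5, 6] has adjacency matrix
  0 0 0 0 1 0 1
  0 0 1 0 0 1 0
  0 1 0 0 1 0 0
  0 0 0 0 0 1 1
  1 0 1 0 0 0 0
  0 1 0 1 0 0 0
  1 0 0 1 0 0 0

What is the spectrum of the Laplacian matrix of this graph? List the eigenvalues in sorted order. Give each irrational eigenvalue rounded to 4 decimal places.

[0, 0.7530, 0.7530, 2.4450, 2.4450, 3.8019, 3.8019]

Reading degrees in the order [0, 1, 2, 3, 4, 5, 6] gives [2, 2, 2, 2, 2, 2, 2]; set D = diag(2, 2, 2, 2, 2, 2, 2) and form L = D - A. Since every row of L sums to 0, the all-ones vector is in the kernel and 0 is an eigenvalue. The single zero eigenvalue shows the graph is connected. The largest eigenvalue, 3.8019, is at most the vertex count 7. There is one zero in the spectrum, matching the 1 component.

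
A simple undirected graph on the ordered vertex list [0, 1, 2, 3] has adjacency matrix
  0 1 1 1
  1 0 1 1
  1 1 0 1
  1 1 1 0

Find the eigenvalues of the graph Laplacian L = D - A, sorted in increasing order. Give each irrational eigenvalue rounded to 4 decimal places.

[0, 4, 4, 4]

Each diagonal entry of L is the vertex degree and each off-diagonal entry is -1 where an edge is present, 0 otherwise; in the order [0, 1, 2, 3] the diagonal is [3, 3, 3, 3]. Since every row of L sums to 0, the all-ones vector is in the kernel and 0 is an eigenvalue. By the matrix-tree theorem the graph has (1/4) * product of the nonzero eigenvalues = 16 spanning trees. The largest eigenvalue, 4, is at most the vertex count 4.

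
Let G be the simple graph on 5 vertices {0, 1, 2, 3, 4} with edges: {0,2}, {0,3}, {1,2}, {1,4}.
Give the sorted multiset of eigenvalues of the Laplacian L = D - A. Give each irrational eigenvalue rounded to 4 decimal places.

[0, 0.3820, 1.3820, 2.6180, 3.6180]

Reading degrees in the order [0, 1, 2, 3, 4] gives [2, 2, 2, 1, 1]; set D = diag(2, 2, 2, 1, 1) and form L = D - A. The multiplicity of 0 as a Laplacian eigenvalue equals the number of connected components. The single zero eigenvalue shows the graph is connected.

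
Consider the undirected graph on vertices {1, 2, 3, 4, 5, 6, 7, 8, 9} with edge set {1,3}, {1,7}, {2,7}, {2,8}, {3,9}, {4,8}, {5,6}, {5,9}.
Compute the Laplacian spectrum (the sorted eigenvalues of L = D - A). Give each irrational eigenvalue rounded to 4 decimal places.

With the vertex order [1, 2, 3, 4, 5, 6, 7, 8, 9], the degrees are [2, 2, 2, 1, 2, 1, 2, 2, 2], giving D = diag(2, 2, 2, 1, 2, 1, 2, 2, 2) and L = D - A. The multiplicity of 0 as a Laplacian eigenvalue equals the number of connected components. By the matrix-tree theorem the graph has (1/9) * product of the nonzero eigenvalues = 1 spanning tree. There is one zero in the spectrum, matching the 1 component.

[0, 0.1206, 0.4679, 1, 1.6527, 2.3473, 3, 3.5321, 3.8794]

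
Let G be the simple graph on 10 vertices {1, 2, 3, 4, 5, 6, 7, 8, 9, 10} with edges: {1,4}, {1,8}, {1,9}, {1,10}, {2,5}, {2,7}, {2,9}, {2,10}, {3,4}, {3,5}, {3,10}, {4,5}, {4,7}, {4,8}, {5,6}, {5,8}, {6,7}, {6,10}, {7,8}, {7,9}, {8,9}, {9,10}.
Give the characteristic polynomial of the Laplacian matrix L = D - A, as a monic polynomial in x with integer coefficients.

x^10 - 44x^9 + 846x^8 - 9322x^7 + 64825x^6 - 294832x^5 + 876525x^4 - 1641874x^3 + 1757925x^2 - 819650x

Reading degrees in the order [1, 2, 3, 4, 5, 6, 7, 8, 9, 10] gives [4, 4, 3, 5, 5, 3, 5, 5, 5, 5]; set D = diag(4, 4, 3, 5, 5, 3, 5, 5, 5, 5) and form L = D - A. Computing det(xI - L) by cofactor expansion (or equivalently via sum-over-permutations) gives x^10 - 44x^9 + 846x^8 - 9322x^7 + 64825x^6 - 294832x^5 + 876525x^4 - 1641874x^3 + 1757925x^2 - 819650x. The coefficient of x^9 equals -trace(L) = -44, matching the sum of degrees. The largest eigenvalue, 7.5616, is at most the vertex count 10.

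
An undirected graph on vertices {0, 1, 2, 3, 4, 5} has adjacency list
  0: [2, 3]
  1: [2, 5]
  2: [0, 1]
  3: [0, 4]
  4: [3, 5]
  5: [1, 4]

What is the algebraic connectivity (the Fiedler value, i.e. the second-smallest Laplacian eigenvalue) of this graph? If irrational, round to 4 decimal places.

1

Reading degrees in the order [0, 1, 2, 3, 4, 5] gives [2, 2, 2, 2, 2, 2]; set D = diag(2, 2, 2, 2, 2, 2) and form L = D - A. Computing the eigenvalues of L and sorting gives [0, 1, 1, 3, 3, 4]. The Fiedler value lambda_2 = 1 is strictly positive, so the graph is connected. There is one zero in the spectrum, matching the 1 component.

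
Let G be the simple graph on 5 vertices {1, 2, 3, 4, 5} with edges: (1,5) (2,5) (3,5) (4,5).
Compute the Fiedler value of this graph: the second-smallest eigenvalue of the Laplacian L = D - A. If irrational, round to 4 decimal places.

1

With the vertex order [1, 2, 3, 4, 5], the degrees are [1, 1, 1, 1, 4], giving D = diag(1, 1, 1, 1, 4) and L = D - A. The smallest Laplacian eigenvalue is always 0. The next one, lambda_2 = 1, measures how hard the graph is to disconnect: larger values mean better connectivity.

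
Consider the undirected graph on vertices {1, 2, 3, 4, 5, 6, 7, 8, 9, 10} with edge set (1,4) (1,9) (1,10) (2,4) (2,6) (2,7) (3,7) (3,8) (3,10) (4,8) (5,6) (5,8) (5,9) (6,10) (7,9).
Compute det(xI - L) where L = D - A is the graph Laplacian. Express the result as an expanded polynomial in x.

x^10 - 30x^9 + 390x^8 - 2880x^7 + 13305x^6 - 39882x^5 + 77640x^4 - 94800x^3 + 66000x^2 - 20000x

With the vertex order [1, 2, 3, 4, 5, 6, 7, 8, 9, 10], the degrees are [3, 3, 3, 3, 3, 3, 3, 3, 3, 3], giving D = diag(3, 3, 3, 3, 3, 3, 3, 3, 3, 3) and L = D - A. L has integer entries, so p(x) = det(xI - L) has integer coefficients. Expanding the determinant yields x^10 - 30x^9 + 390x^8 - 2880x^7 + 13305x^6 - 39882x^5 + 77640x^4 - 94800x^3 + 66000x^2 - 20000x. The coefficient of x^9 equals -trace(L) = -30, matching the sum of degrees.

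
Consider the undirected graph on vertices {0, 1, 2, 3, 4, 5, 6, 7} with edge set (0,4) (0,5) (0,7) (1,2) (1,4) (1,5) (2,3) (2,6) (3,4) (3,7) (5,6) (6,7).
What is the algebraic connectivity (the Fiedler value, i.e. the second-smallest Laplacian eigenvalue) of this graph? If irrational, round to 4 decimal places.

With the vertex order [0, 1, 2, 3, 4, 5, 6, 7], the degrees are [3, 3, 3, 3, 3, 3, 3, 3], giving D = diag(3, 3, 3, 3, 3, 3, 3, 3) and L = D - A. The smallest Laplacian eigenvalue is always 0. The next one, lambda_2 = 2, measures how hard the graph is to disconnect: larger values mean better connectivity. The eigenvalues sum to 24, which equals trace(L) = 2|E|. By the matrix-tree theorem the graph has (1/8) * product of the nonzero eigenvalues = 384 spanning trees.

2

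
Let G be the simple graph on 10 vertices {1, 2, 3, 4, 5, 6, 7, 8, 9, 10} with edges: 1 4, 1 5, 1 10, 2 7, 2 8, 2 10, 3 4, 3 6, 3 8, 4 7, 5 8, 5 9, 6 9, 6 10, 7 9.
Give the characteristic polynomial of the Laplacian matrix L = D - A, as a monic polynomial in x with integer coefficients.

x^10 - 30x^9 + 390x^8 - 2880x^7 + 13305x^6 - 39882x^5 + 77640x^4 - 94800x^3 + 66000x^2 - 20000x

Reading degrees in the order [1, 2, 3, 4, 5, 6, 7, 8, 9, 10] gives [3, 3, 3, 3, 3, 3, 3, 3, 3, 3]; set D = diag(3, 3, 3, 3, 3, 3, 3, 3, 3, 3) and form L = D - A. Computing det(xI - L) by cofactor expansion (or equivalently via sum-over-permutations) gives x^10 - 30x^9 + 390x^8 - 2880x^7 + 13305x^6 - 39882x^5 + 77640x^4 - 94800x^3 + 66000x^2 - 20000x. Since p(0) = det(-L) = 0, x divides p(x). There is one zero in the spectrum, matching the 1 component.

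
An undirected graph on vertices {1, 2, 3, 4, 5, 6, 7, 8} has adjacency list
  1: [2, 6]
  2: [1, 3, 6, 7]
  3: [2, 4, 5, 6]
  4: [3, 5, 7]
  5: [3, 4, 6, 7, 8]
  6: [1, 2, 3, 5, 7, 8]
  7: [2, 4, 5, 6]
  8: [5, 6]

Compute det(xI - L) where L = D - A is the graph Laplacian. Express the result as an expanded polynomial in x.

Reading degrees in the order [1, 2, 3, 4, 5, 6, 7, 8] gives [2, 4, 4, 3, 5, 6, 4, 2]; set D = diag(2, 4, 4, 3, 5, 6, 4, 2) and form L = D - A. Computing det(xI - L) by cofactor expansion (or equivalently via sum-over-permutations) gives x^8 - 30x^7 + 372x^6 - 2462x^5 + 9351x^4 - 20280x^3 + 23136x^2 - 10688x. The constant term is 0 because L is singular (the all-ones vector lies in its kernel). By the matrix-tree theorem the graph has (1/8) * product of the nonzero eigenvalues = 1336 spanning trees.

x^8 - 30x^7 + 372x^6 - 2462x^5 + 9351x^4 - 20280x^3 + 23136x^2 - 10688x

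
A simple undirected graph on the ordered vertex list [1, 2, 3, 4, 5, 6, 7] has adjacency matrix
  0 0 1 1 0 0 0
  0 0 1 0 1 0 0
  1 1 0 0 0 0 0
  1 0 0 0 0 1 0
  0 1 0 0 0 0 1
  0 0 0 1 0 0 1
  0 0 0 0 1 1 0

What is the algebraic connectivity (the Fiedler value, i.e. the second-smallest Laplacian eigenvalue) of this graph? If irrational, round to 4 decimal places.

0.7530

Each diagonal entry of L is the vertex degree and each off-diagonal entry is -1 where an edge is present, 0 otherwise; in the order [1, 2, 3, 4, 5, 6, 7] the diagonal is [2, 2, 2, 2, 2, 2, 2]. The sorted Laplacian eigenvalues are [0, 0.7530, 0.7530, 2.4450, 2.4450, 3.8019, 3.8019]; the algebraic connectivity is the second entry, 0.7530. There is one zero in the spectrum, matching the 1 component.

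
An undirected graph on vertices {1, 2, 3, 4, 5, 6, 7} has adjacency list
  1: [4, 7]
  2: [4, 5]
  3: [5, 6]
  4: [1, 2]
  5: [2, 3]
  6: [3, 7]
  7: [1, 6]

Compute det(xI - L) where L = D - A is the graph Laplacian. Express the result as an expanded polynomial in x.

With the vertex order [1, 2, 3, 4, 5, 6, 7], the degrees are [2, 2, 2, 2, 2, 2, 2], giving D = diag(2, 2, 2, 2, 2, 2, 2) and L = D - A. L has integer entries, so p(x) = det(xI - L) has integer coefficients. Expanding the determinant yields x^7 - 14x^6 + 77x^5 - 210x^4 + 294x^3 - 196x^2 + 49x. The constant term is 0 because L is singular (the all-ones vector lies in its kernel). The eigenvalues sum to 14, which equals trace(L) = 2|E|. The largest eigenvalue, 3.8019, is at most the vertex count 7.

x^7 - 14x^6 + 77x^5 - 210x^4 + 294x^3 - 196x^2 + 49x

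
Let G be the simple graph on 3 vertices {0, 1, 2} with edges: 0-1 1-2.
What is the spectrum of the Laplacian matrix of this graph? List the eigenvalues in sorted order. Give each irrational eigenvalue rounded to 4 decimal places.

Each diagonal entry of L is the vertex degree and each off-diagonal entry is -1 where an edge is present, 0 otherwise; in the order [0, 1, 2] the diagonal is [1, 2, 1]. Diagonalising L (or applying a numerical eigensolver to the 3x3 matrix) gives the spectrum above. The single zero eigenvalue shows the graph is connected. The eigenvalues sum to 4, which equals trace(L) = 2|E|. The largest eigenvalue, 3, is at most the vertex count 3.

[0, 1, 3]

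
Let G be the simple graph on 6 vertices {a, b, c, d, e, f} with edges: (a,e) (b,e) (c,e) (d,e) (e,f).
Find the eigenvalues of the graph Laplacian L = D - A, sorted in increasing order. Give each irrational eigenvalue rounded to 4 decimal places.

Each diagonal entry of L is the vertex degree and each off-diagonal entry is -1 where an edge is present, 0 otherwise; in the order [a, b, c, d, e, f] the diagonal is [1, 1, 1, 1, 5, 1]. Since every row of L sums to 0, the all-ones vector is in the kernel and 0 is an eigenvalue. There is one zero in the spectrum, matching the 1 component.

[0, 1, 1, 1, 1, 6]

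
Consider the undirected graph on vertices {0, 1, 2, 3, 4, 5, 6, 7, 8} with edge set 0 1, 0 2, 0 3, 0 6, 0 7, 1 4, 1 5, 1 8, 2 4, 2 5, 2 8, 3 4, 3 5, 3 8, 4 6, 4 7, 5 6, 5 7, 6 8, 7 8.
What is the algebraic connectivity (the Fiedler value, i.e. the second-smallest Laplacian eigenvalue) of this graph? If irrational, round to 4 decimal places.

Each diagonal entry of L is the vertex degree and each off-diagonal entry is -1 where an edge is present, 0 otherwise; in the order [0, 1, 2, 3, 4, 5, 6, 7, 8] the diagonal is [5, 4, 4, 4, 5, 5, 4, 4, 5]. The sorted Laplacian eigenvalues are [0, 4, 4, 4, 4, 5, 5, 5, 9]; the algebraic connectivity is the second entry, 4. There is one zero in the spectrum, matching the 1 component. By the matrix-tree theorem the graph has (1/9) * product of the nonzero eigenvalues = 32000 spanning trees.

4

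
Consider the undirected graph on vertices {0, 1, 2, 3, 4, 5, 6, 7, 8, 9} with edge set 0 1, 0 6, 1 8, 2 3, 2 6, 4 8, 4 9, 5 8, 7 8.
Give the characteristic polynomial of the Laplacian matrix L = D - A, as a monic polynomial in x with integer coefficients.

x^10 - 18x^9 + 133x^8 - 526x^7 + 1216x^6 - 1684x^5 + 1376x^4 - 626x^3 + 138x^2 - 10x

Each diagonal entry of L is the vertex degree and each off-diagonal entry is -1 where an edge is present, 0 otherwise; in the order [0, 1, 2, 3, 4, 5, 6, 7, 8, 9] the diagonal is [2, 2, 2, 1, 2, 1, 2, 1, 4, 1]. L has integer entries, so p(x) = det(xI - L) has integer coefficients. Expanding the determinant yields x^10 - 18x^9 + 133x^8 - 526x^7 + 1216x^6 - 1684x^5 + 1376x^4 - 626x^3 + 138x^2 - 10x. Since p(0) = det(-L) = 0, x divides p(x). The largest eigenvalue, 5.1744, is at most the vertex count 10. The eigenvalues sum to 18, which equals trace(L) = 2|E|.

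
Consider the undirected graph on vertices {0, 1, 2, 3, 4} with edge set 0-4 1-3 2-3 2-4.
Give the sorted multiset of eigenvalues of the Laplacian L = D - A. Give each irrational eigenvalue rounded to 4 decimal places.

With the vertex order [0, 1, 2, 3, 4], the degrees are [1, 1, 2, 2, 2], giving D = diag(1, 1, 2, 2, 2) and L = D - A. Diagonalising L (or applying a numerical eigensolver to the 5x5 matrix) gives the spectrum above.

[0, 0.3820, 1.3820, 2.6180, 3.6180]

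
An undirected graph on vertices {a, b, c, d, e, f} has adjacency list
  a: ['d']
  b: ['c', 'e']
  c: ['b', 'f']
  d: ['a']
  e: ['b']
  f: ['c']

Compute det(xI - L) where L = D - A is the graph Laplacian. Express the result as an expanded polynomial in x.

x^6 - 8x^5 + 22x^4 - 24x^3 + 8x^2

Reading degrees in the order [a, b, c, d, e, f] gives [1, 2, 2, 1, 1, 1]; set D = diag(1, 2, 2, 1, 1, 1) and form L = D - A. L has integer entries, so p(x) = det(xI - L) has integer coefficients. Expanding the determinant yields x^6 - 8x^5 + 22x^4 - 24x^3 + 8x^2. Since p(0) = det(-L) = 0, x divides p(x).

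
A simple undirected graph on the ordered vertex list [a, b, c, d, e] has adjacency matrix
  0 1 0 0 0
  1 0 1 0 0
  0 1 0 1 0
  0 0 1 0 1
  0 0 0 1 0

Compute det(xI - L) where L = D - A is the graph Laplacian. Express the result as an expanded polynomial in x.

Reading degrees in the order [a, b, c, d, e] gives [1, 2, 2, 2, 1]; set D = diag(1, 2, 2, 2, 1) and form L = D - A. Computing det(xI - L) by cofactor expansion (or equivalently via sum-over-permutations) gives x^5 - 8x^4 + 21x^3 - 20x^2 + 5x. The constant term is 0 because L is singular (the all-ones vector lies in its kernel).

x^5 - 8x^4 + 21x^3 - 20x^2 + 5x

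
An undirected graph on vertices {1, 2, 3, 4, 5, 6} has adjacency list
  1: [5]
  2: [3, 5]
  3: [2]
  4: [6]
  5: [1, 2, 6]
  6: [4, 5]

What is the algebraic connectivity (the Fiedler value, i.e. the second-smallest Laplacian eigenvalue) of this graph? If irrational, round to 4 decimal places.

0.3820

Each diagonal entry of L is the vertex degree and each off-diagonal entry is -1 where an edge is present, 0 otherwise; in the order [1, 2, 3, 4, 5, 6] the diagonal is [1, 2, 1, 1, 3, 2]. The sorted Laplacian eigenvalues are [0, 0.3820, 0.6972, 2, 2.6180, 4.3028]; the algebraic connectivity is the second entry, 0.3820.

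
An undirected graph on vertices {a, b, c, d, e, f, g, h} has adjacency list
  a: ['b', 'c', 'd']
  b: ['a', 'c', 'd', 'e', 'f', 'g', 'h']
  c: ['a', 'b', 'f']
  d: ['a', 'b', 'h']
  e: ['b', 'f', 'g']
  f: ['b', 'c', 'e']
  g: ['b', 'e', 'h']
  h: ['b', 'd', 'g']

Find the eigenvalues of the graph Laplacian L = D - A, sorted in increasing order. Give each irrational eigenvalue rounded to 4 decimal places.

[0, 1.7530, 1.7530, 3.4450, 3.4450, 4.8019, 4.8019, 8]

With the vertex order [a, b, c, d, e, f, g, h], the degrees are [3, 7, 3, 3, 3, 3, 3, 3], giving D = diag(3, 7, 3, 3, 3, 3, 3, 3) and L = D - A. Diagonalising L (or applying a numerical eigensolver to the 8x8 matrix) gives the spectrum above. The single zero eigenvalue shows the graph is connected. The largest eigenvalue, 8, is at most the vertex count 8. The eigenvalues sum to 28, which equals trace(L) = 2|E|.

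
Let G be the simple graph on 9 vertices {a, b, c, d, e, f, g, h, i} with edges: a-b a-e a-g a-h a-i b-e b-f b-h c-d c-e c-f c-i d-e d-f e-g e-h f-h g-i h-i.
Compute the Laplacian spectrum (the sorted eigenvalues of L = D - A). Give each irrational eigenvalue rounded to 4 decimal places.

Reading degrees in the order [a, b, c, d, e, f, g, h, i] gives [5, 4, 4, 3, 6, 4, 3, 5, 4]; set D = diag(5, 4, 4, 3, 6, 4, 3, 5, 4) and form L = D - A. The multiplicity of 0 as a Laplacian eigenvalue equals the number of connected components. The single zero eigenvalue shows the graph is connected.

[0, 1.8716, 2.8159, 3.7984, 4.6100, 5, 5.8676, 6.3301, 7.7065]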